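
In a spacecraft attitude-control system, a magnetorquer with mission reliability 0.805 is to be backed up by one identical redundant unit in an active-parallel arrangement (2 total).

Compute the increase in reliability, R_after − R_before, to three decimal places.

0.157

R_before = 0.805
R_after = 1 − (1 − 0.805)^2 = 0.962
ΔR = 0.962 − 0.805 = 0.157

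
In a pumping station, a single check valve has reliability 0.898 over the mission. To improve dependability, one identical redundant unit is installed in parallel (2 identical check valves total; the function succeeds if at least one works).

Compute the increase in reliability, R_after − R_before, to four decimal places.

0.0916

R_before = 0.898
R_after = 1 − (1 − 0.898)^2 = 0.9896
ΔR = 0.9896 − 0.898 = 0.0916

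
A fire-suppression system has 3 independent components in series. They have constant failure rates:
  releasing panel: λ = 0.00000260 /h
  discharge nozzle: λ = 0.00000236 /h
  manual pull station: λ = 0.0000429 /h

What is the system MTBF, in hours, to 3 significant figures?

Series of exponential components: λ_sys = Σ λ_i
λ_sys = 0.00000260 + 0.00000236 + 0.0000429 = 4.7860e-05 /h
MTBF = 1 / λ_sys = 20900 h

20900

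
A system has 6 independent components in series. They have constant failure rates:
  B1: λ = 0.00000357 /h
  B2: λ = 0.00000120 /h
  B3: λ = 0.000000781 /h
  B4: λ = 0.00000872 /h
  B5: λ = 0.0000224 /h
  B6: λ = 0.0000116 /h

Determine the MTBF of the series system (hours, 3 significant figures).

20700

Series of exponential components: λ_sys = Σ λ_i
λ_sys = 0.00000357 + 0.00000120 + 0.000000781 + 0.00000872 + 0.0000224 + 0.0000116 = 4.8271e-05 /h
MTBF = 1 / λ_sys = 20700 h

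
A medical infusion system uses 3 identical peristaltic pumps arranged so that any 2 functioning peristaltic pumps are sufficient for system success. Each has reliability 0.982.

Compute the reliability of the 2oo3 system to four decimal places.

R = Σ_{i=2}^{3} C(3,i) p^i (1−p)^{3−i} with p = 0.982
C(3,2)·0.982^2·0.018^1 = 0.052073
C(3,3)·0.982^3·0.018^0 = 0.946966
Sum = 0.9990

0.9990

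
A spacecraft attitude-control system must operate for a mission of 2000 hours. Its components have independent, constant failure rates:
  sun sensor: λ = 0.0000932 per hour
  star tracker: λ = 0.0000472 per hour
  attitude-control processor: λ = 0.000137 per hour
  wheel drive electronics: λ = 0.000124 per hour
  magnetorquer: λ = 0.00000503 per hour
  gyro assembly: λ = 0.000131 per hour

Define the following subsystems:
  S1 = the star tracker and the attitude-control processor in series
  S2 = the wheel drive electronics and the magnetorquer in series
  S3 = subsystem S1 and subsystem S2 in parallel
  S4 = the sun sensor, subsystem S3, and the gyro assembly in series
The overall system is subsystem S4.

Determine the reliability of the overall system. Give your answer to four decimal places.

0.5939

R(sun sensor) = exp(−0.0000932 × 2000) = 0.829942
R(star tracker) = exp(−0.0000472 × 2000) = 0.909919
R(attitude-control processor) = exp(−0.000137 × 2000) = 0.760332
R(wheel drive electronics) = exp(−0.000124 × 2000) = 0.780360
R(magnetorquer) = exp(−0.00000503 × 2000) = 0.989990
R(gyro assembly) = exp(−0.000131 × 2000) = 0.769511
Series (star tracker and attitude-control processor): 0.909919 × 0.760332 = 0.691841
Series (wheel drive electronics and magnetorquer): 0.780360 × 0.989990 = 0.772549
Parallel ([0.691841] and [0.772549]): 1 − (1 − 0.691841)(1 − 0.772549) = 0.929909
Series (sun sensor, [0.929909], and gyro assembly): 0.829942 × 0.929909 × 0.769511 = 0.5939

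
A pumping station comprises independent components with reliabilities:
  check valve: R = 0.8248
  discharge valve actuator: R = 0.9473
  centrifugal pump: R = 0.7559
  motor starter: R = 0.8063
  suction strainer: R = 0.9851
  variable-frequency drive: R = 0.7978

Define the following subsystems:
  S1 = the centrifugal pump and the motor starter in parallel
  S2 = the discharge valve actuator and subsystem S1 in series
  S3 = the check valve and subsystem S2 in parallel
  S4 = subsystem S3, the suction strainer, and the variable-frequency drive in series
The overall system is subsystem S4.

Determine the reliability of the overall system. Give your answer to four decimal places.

0.7725

Parallel (centrifugal pump and motor starter): 1 − (1 − 0.755900)(1 − 0.806300) = 0.952718
Series (discharge valve actuator and [0.952718]): 0.947300 × 0.952718 = 0.902510
Parallel (check valve and [0.902510]): 1 − (1 − 0.824800)(1 − 0.902510) = 0.982920
Series ([0.982920], suction strainer, and variable-frequency drive): 0.982920 × 0.985100 × 0.797800 = 0.7725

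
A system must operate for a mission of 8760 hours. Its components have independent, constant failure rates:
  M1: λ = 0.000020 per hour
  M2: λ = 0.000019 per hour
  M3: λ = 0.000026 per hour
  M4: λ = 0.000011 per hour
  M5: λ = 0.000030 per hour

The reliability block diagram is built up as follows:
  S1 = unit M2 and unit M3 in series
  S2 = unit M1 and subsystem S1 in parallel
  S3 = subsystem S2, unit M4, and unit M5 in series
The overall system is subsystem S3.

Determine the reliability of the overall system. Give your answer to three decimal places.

0.662

R(M1) = exp(−0.000020 × 8760) = 0.83929
R(M2) = exp(−0.000019 × 8760) = 0.84667
R(M3) = exp(−0.000026 × 8760) = 0.79632
R(M4) = exp(−0.000011 × 8760) = 0.90814
R(M5) = exp(−0.000030 × 8760) = 0.76890
Series (M2 and M3): 0.84667 × 0.79632 = 0.67422
Parallel (M1 and [0.67422]): 1 − (1 − 0.83929)(1 − 0.67422) = 0.94764
Series ([0.94764], M4, and M5): 0.94764 × 0.90814 × 0.76890 = 0.662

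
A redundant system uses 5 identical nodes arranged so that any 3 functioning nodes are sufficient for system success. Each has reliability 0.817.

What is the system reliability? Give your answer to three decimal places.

R = Σ_{i=3}^{5} C(5,i) p^i (1−p)^{5−i} with p = 0.817
C(5,3)·0.817^3·0.183^2 = 0.18263
C(5,4)·0.817^4·0.183^1 = 0.40767
C(5,5)·0.817^5·0.183^0 = 0.36401
Sum = 0.954

0.954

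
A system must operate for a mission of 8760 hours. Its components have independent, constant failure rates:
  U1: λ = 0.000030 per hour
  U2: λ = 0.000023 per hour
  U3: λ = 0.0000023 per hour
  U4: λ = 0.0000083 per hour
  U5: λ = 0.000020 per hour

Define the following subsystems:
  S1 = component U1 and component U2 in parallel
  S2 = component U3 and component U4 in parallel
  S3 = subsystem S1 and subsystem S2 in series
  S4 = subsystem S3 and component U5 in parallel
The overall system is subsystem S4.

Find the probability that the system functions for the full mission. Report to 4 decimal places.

R(U1) = exp(−0.000030 × 8760) = 0.768896
R(U2) = exp(−0.000023 × 8760) = 0.817520
R(U3) = exp(−0.0000023 × 8760) = 0.980054
R(U4) = exp(−0.0000083 × 8760) = 0.929872
R(U5) = exp(−0.000020 × 8760) = 0.839289
Parallel (U1 and U2): 1 − (1 − 0.768896)(1 − 0.817520) = 0.957828
Parallel (U3 and U4): 1 − (1 − 0.980054)(1 − 0.929872) = 0.998601
Series ([0.957828] and [0.998601]): 0.957828 × 0.998601 = 0.956488
Parallel ([0.956488] and U5): 1 − (1 − 0.956488)(1 − 0.839289) = 0.9930

0.9930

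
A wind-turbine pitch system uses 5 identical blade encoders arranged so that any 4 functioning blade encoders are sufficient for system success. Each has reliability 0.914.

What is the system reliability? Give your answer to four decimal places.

R = Σ_{i=4}^{5} C(5,i) p^i (1−p)^{5−i} with p = 0.914
C(5,4)·0.914^4·0.086^1 = 0.300091
C(5,5)·0.914^5·0.086^0 = 0.637868
Sum = 0.9380

0.9380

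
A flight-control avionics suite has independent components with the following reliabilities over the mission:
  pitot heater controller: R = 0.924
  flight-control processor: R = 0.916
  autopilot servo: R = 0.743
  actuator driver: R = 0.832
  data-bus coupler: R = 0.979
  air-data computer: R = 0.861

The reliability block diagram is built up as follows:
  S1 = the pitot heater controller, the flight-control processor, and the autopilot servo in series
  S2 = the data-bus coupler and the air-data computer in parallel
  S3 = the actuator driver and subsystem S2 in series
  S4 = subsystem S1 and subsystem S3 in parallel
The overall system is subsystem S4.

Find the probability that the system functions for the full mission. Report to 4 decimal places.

Series (pitot heater controller, flight-control processor, and autopilot servo): 0.924000 × 0.916000 × 0.743000 = 0.628863
Parallel (data-bus coupler and air-data computer): 1 − (1 − 0.979000)(1 − 0.861000) = 0.997081
Series (actuator driver and [0.997081]): 0.832000 × 0.997081 = 0.829571
Parallel ([0.628863] and [0.829571]): 1 − (1 − 0.628863)(1 − 0.829571) = 0.9367

0.9367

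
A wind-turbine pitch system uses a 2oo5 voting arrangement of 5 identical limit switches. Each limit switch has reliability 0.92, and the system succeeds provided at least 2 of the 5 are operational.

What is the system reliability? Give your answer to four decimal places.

R = Σ_{i=2}^{5} C(5,i) p^i (1−p)^{5−i} with p = 0.92
C(5,2)·0.92^2·0.08^3 = 0.004334
C(5,3)·0.92^3·0.08^2 = 0.049836
C(5,4)·0.92^4·0.08^1 = 0.286557
C(5,5)·0.92^5·0.08^0 = 0.659082
Sum = 0.9998

0.9998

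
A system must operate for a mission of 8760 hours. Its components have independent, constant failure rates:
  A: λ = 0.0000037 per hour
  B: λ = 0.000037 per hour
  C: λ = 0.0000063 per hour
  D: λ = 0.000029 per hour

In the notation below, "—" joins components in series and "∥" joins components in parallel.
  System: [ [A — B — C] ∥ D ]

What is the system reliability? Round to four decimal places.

R(A) = exp(−0.0000037 × 8760) = 0.968108
R(B) = exp(−0.000037 × 8760) = 0.723163
R(C) = exp(−0.0000063 × 8760) = 0.946307
R(D) = exp(−0.000029 × 8760) = 0.775661
Series (A, B, and C): 0.968108 × 0.723163 × 0.946307 = 0.662509
Parallel ([0.662509] and D): 1 − (1 − 0.662509)(1 − 0.775661) = 0.9243

0.9243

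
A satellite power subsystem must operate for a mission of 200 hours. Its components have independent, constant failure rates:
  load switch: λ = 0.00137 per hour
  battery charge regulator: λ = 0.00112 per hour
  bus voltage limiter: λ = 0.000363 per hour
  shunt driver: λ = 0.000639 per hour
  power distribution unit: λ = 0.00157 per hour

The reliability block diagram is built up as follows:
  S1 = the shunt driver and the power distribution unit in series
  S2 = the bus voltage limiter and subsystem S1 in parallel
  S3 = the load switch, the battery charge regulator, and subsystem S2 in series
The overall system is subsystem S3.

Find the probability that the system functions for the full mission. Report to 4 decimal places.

0.5925

R(load switch) = exp(−0.00137 × 200) = 0.760332
R(battery charge regulator) = exp(−0.00112 × 200) = 0.799315
R(bus voltage limiter) = exp(−0.000363 × 200) = 0.929973
R(shunt driver) = exp(−0.000639 × 200) = 0.880029
R(power distribution unit) = exp(−0.00157 × 200) = 0.730519
Series (shunt driver and power distribution unit): 0.880029 × 0.730519 = 0.642878
Parallel (bus voltage limiter and [0.642878]): 1 − (1 − 0.929973)(1 − 0.642878) = 0.974992
Series (load switch, battery charge regulator, and [0.974992]): 0.760332 × 0.799315 × 0.974992 = 0.5925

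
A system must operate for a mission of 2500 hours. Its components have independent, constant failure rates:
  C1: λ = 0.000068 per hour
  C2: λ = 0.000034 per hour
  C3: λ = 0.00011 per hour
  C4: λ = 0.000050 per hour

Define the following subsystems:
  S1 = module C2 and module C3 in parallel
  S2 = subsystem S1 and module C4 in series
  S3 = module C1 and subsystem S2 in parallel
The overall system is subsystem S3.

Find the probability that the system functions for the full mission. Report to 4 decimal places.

0.9789

R(C1) = exp(−0.000068 × 2500) = 0.843665
R(C2) = exp(−0.000034 × 2500) = 0.918512
R(C3) = exp(−0.00011 × 2500) = 0.759572
R(C4) = exp(−0.000050 × 2500) = 0.882497
Parallel (C2 and C3): 1 − (1 − 0.918512)(1 − 0.759572) = 0.980408
Series ([0.980408] and C4): 0.980408 × 0.882497 = 0.865207
Parallel (C1 and [0.865207]): 1 − (1 − 0.843665)(1 − 0.865207) = 0.9789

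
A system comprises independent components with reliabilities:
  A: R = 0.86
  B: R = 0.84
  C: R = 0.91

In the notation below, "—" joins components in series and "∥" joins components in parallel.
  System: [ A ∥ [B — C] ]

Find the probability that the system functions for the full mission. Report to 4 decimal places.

Series (B and C): 0.840000 × 0.910000 = 0.764400
Parallel (A and [0.764400]): 1 − (1 − 0.860000)(1 − 0.764400) = 0.9670

0.9670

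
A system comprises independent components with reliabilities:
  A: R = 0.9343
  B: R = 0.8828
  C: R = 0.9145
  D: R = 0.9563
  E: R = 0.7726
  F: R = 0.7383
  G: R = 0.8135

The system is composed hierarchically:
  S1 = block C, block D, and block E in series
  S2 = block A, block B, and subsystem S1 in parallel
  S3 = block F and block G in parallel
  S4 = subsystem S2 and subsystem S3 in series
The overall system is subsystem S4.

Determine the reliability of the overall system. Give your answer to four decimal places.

Series (C, D, and E): 0.914500 × 0.956300 × 0.772600 = 0.675667
Parallel (A, B, and [0.675667]): 1 − (1 − 0.934300)(1 − 0.882800)(1 − 0.675667) = 0.997503
Parallel (F and G): 1 − (1 − 0.738300)(1 − 0.813500) = 0.951193
Series ([0.997503] and [0.951193]): 0.997503 × 0.951193 = 0.9488

0.9488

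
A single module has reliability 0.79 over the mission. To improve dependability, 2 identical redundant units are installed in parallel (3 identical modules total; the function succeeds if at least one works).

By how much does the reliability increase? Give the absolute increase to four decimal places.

R_before = 0.79
R_after = 1 − (1 − 0.79)^3 = 0.9907
ΔR = 0.9907 − 0.79 = 0.2007

0.2007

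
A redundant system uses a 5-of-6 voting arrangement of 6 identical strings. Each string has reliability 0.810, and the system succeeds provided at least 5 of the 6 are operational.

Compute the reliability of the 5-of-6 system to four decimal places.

R = Σ_{i=5}^{6} C(6,i) p^i (1−p)^{6−i} with p = 0.810
C(6,5)·0.810^5·0.190^1 = 0.397493
C(6,6)·0.810^6·0.190^0 = 0.282430
Sum = 0.6799

0.6799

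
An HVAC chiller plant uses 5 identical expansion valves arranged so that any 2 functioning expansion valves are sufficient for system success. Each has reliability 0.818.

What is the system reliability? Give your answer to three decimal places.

0.995

R = Σ_{i=2}^{5} C(5,i) p^i (1−p)^{5−i} with p = 0.818
C(5,2)·0.818^2·0.182^3 = 0.04034
C(5,3)·0.818^3·0.182^2 = 0.18130
C(5,4)·0.818^4·0.182^1 = 0.40743
C(5,5)·0.818^5·0.182^0 = 0.36624
Sum = 0.995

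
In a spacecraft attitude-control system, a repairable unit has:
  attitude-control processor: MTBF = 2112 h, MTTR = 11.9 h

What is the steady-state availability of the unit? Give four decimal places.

A(attitude-control processor) = MTBF/(MTBF+MTTR) = 2112/(2112+11.9) = 0.9944

0.9944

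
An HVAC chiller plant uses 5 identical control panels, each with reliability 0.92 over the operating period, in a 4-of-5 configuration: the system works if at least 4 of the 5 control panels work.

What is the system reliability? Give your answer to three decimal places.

R = Σ_{i=4}^{5} C(5,i) p^i (1−p)^{5−i} with p = 0.92
C(5,4)·0.92^4·0.08^1 = 0.28656
C(5,5)·0.92^5·0.08^0 = 0.65908
Sum = 0.946

0.946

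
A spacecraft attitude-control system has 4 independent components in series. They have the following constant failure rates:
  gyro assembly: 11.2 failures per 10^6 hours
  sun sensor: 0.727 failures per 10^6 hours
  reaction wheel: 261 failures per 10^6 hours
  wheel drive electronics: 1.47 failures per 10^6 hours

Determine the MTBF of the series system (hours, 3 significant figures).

3640

Series of exponential components: λ_sys = Σ λ_i
λ_sys = 0.0000112 + 0.000000727 + 0.000261 + 0.00000147 = 2.7440e-04 /h
MTBF = 1 / λ_sys = 3640 h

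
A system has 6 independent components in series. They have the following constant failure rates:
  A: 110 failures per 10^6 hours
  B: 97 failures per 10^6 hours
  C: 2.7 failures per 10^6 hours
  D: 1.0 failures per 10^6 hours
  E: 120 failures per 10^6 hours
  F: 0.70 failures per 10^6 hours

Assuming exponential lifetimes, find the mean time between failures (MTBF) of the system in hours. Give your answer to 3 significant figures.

Series of exponential components: λ_sys = Σ λ_i
λ_sys = 0.00011 + 0.000097 + 0.0000027 + 0.0000010 + 0.00012 + 0.00000070 = 3.3140e-04 /h
MTBF = 1 / λ_sys = 3020 h

3020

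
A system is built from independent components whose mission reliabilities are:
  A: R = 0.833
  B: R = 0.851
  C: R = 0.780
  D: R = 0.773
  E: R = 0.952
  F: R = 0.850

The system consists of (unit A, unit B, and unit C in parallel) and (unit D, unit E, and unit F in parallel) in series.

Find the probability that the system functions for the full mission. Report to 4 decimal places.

Parallel (A, B, and C): 1 − (1 − 0.833000)(1 − 0.851000)(1 − 0.780000) = 0.994526
Parallel (D, E, and F): 1 − (1 − 0.773000)(1 − 0.952000)(1 − 0.850000) = 0.998366
Series ([0.994526] and [0.998366]): 0.994526 × 0.998366 = 0.9929

0.9929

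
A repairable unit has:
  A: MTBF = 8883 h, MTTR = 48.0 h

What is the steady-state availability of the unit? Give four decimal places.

0.9946

A(A) = MTBF/(MTBF+MTTR) = 8883/(8883+48.0) = 0.9946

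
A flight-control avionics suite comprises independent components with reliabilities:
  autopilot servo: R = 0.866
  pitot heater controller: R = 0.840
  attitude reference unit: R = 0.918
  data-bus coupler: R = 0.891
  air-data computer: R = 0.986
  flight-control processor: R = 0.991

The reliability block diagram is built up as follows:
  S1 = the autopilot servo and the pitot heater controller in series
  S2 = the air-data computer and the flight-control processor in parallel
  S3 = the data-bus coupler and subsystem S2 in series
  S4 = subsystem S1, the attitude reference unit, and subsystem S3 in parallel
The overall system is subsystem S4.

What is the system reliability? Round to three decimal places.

0.998

Series (autopilot servo and pitot heater controller): 0.86600 × 0.84000 = 0.72744
Parallel (air-data computer and flight-control processor): 1 − (1 − 0.98600)(1 − 0.99100) = 0.99987
Series (data-bus coupler and [0.99987]): 0.89100 × 0.99987 = 0.89088
Parallel ([0.72744], attitude reference unit, and [0.89088]): 1 − (1 − 0.72744)(1 − 0.91800)(1 − 0.89088) = 0.998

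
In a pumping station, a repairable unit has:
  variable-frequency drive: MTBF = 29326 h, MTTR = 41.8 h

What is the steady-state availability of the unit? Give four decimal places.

A(variable-frequency drive) = MTBF/(MTBF+MTTR) = 29326/(29326+41.8) = 0.9986

0.9986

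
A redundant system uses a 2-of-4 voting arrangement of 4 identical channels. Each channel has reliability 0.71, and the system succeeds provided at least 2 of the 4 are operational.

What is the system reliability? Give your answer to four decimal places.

R = Σ_{i=2}^{4} C(4,i) p^i (1−p)^{4−i} with p = 0.71
C(4,2)·0.71^2·0.29^2 = 0.254369
C(4,3)·0.71^3·0.29^1 = 0.415177
C(4,4)·0.71^4·0.29^0 = 0.254117
Sum = 0.9237

0.9237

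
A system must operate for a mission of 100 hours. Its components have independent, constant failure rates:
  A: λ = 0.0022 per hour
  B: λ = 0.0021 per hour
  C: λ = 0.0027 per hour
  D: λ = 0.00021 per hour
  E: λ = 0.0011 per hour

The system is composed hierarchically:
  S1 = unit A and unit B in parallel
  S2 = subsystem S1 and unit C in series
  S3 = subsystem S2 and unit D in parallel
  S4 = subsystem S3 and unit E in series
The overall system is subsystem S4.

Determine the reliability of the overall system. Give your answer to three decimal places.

R(A) = exp(−0.0022 × 100) = 0.80252
R(B) = exp(−0.0021 × 100) = 0.81058
R(C) = exp(−0.0027 × 100) = 0.76338
R(D) = exp(−0.00021 × 100) = 0.97922
R(E) = exp(−0.0011 × 100) = 0.89583
Parallel (A and B): 1 − (1 − 0.80252)(1 − 0.81058) = 0.96259
Series ([0.96259] and C): 0.96259 × 0.76338 = 0.73482
Parallel ([0.73482] and D): 1 − (1 − 0.73482)(1 − 0.97922) = 0.99449
Series ([0.99449] and E): 0.99449 × 0.89583 = 0.891

0.891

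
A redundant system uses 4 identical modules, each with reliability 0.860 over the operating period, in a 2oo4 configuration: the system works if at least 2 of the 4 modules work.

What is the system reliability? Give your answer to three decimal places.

R = Σ_{i=2}^{4} C(4,i) p^i (1−p)^{4−i} with p = 0.860
C(4,2)·0.860^2·0.140^2 = 0.08698
C(4,3)·0.860^3·0.140^1 = 0.35619
C(4,4)·0.860^4·0.140^0 = 0.54701
Sum = 0.990

0.990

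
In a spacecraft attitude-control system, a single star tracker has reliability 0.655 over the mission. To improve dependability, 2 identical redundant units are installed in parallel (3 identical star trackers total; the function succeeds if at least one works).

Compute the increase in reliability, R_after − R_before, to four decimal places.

0.3039

R_before = 0.655
R_after = 1 − (1 − 0.655)^3 = 0.9589
ΔR = 0.9589 − 0.655 = 0.3039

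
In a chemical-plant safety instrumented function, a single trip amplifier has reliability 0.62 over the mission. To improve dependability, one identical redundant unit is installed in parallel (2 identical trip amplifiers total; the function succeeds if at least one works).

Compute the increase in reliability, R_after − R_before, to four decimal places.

R_before = 0.62
R_after = 1 − (1 − 0.62)^2 = 0.8556
ΔR = 0.8556 − 0.62 = 0.2356

0.2356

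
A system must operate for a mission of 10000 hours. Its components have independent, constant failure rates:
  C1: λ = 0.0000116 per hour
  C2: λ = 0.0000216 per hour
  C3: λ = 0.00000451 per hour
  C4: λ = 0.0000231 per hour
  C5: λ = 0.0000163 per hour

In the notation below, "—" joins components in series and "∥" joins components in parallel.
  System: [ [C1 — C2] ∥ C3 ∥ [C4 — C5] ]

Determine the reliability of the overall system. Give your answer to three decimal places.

R(C1) = exp(−0.0000116 × 10000) = 0.89048
R(C2) = exp(−0.0000216 × 10000) = 0.80574
R(C3) = exp(−0.00000451 × 10000) = 0.95590
R(C4) = exp(−0.0000231 × 10000) = 0.79374
R(C5) = exp(−0.0000163 × 10000) = 0.84959
Series (C1 and C2): 0.89048 × 0.80574 = 0.71750
Series (C4 and C5): 0.79374 × 0.84959 = 0.67435
Parallel ([0.71750], C3, and [0.67435]): 1 − (1 − 0.71750)(1 − 0.95590)(1 − 0.67435) = 0.996

0.996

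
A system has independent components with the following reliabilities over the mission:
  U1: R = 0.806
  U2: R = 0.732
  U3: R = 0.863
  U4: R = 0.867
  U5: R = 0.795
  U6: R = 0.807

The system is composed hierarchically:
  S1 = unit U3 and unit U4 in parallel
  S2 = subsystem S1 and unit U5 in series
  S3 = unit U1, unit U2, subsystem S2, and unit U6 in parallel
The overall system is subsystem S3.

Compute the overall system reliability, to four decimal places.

0.9978

Parallel (U3 and U4): 1 − (1 − 0.863000)(1 − 0.867000) = 0.981779
Series ([0.981779] and U5): 0.981779 × 0.795000 = 0.780514
Parallel (U1, U2, [0.780514], and U6): 1 − (1 − 0.806000)(1 − 0.732000)(1 − 0.780514)(1 − 0.807000) = 0.9978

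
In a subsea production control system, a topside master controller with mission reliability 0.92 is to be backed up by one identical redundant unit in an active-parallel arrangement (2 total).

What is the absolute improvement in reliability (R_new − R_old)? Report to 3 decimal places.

0.074

R_before = 0.92
R_after = 1 − (1 − 0.92)^2 = 0.994
ΔR = 0.994 − 0.92 = 0.074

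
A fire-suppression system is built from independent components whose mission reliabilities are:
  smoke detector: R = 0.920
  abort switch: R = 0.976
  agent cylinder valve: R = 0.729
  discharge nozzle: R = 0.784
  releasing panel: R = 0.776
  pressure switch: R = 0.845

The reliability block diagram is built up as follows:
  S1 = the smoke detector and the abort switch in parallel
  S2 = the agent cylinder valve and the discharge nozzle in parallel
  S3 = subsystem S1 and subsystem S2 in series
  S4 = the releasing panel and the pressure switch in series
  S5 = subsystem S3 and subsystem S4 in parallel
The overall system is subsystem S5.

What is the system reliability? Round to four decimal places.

0.9792

Parallel (smoke detector and abort switch): 1 − (1 − 0.920000)(1 − 0.976000) = 0.998080
Parallel (agent cylinder valve and discharge nozzle): 1 − (1 − 0.729000)(1 − 0.784000) = 0.941464
Series ([0.998080] and [0.941464]): 0.998080 × 0.941464 = 0.939656
Series (releasing panel and pressure switch): 0.776000 × 0.845000 = 0.655720
Parallel ([0.939656] and [0.655720]): 1 − (1 − 0.939656)(1 − 0.655720) = 0.9792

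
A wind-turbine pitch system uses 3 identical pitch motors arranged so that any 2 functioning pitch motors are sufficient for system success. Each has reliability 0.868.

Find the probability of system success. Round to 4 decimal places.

R = Σ_{i=2}^{3} C(3,i) p^i (1−p)^{3−i} with p = 0.868
C(3,2)·0.868^2·0.132^1 = 0.298356
C(3,3)·0.868^3·0.132^0 = 0.653972
Sum = 0.9523

0.9523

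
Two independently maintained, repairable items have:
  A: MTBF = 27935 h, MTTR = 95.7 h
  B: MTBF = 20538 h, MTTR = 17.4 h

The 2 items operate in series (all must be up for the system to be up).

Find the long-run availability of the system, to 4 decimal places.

0.9957

A(A) = MTBF/(MTBF+MTTR) = 27935/(27935+95.7) = 0.996586
A(B) = MTBF/(MTBF+MTTR) = 20538/(20538+17.4) = 0.999154
Series availability: 0.996586 × 0.999154 = 0.9957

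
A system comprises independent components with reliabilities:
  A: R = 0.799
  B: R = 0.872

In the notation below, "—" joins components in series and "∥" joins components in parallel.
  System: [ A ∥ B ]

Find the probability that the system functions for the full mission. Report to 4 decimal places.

Parallel (A and B): 1 − (1 − 0.799000)(1 − 0.872000) = 0.9743

0.9743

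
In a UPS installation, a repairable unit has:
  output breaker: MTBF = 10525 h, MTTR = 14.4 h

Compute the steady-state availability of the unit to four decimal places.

0.9986

A(output breaker) = MTBF/(MTBF+MTTR) = 10525/(10525+14.4) = 0.9986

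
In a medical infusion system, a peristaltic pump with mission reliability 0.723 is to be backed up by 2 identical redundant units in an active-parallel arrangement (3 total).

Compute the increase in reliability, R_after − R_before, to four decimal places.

0.2557

R_before = 0.723
R_after = 1 − (1 − 0.723)^3 = 0.9787
ΔR = 0.9787 − 0.723 = 0.2557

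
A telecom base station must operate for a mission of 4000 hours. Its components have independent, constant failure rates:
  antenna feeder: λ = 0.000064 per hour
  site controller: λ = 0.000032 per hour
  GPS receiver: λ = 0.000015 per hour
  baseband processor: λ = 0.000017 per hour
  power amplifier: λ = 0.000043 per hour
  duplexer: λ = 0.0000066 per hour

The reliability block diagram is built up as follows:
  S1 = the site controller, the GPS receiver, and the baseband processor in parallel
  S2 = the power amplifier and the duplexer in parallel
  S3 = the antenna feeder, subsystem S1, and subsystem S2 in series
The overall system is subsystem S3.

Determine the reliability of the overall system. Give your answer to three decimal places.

R(antenna feeder) = exp(−0.000064 × 4000) = 0.77414
R(site controller) = exp(−0.000032 × 4000) = 0.87985
R(GPS receiver) = exp(−0.000015 × 4000) = 0.94176
R(baseband processor) = exp(−0.000017 × 4000) = 0.93426
R(power amplifier) = exp(−0.000043 × 4000) = 0.84198
R(duplexer) = exp(−0.0000066 × 4000) = 0.97395
Parallel (site controller, GPS receiver, and baseband processor): 1 − (1 − 0.87985)(1 − 0.94176)(1 − 0.93426) = 0.99954
Parallel (power amplifier and duplexer): 1 − (1 − 0.84198)(1 − 0.97395) = 0.99588
Series (antenna feeder, [0.99954], and [0.99588]): 0.77414 × 0.99954 × 0.99588 = 0.771

0.771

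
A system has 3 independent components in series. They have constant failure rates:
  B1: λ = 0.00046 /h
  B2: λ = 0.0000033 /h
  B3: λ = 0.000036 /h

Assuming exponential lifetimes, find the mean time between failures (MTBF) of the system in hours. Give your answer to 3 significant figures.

2000

Series of exponential components: λ_sys = Σ λ_i
λ_sys = 0.00046 + 0.0000033 + 0.000036 = 4.9930e-04 /h
MTBF = 1 / λ_sys = 2000 h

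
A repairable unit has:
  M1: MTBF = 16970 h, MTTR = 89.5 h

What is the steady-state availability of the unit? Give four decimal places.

0.9948

A(M1) = MTBF/(MTBF+MTTR) = 16970/(16970+89.5) = 0.9948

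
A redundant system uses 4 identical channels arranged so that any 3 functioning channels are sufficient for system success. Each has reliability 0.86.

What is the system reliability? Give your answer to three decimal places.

0.903

R = Σ_{i=3}^{4} C(4,i) p^i (1−p)^{4−i} with p = 0.86
C(4,3)·0.86^3·0.14^1 = 0.35619
C(4,4)·0.86^4·0.14^0 = 0.54701
Sum = 0.903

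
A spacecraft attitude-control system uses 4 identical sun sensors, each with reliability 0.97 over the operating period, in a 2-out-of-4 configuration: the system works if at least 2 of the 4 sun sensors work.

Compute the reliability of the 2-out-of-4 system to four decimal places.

R = Σ_{i=2}^{4} C(4,i) p^i (1−p)^{4−i} with p = 0.97
C(4,2)·0.97^2·0.03^2 = 0.005081
C(4,3)·0.97^3·0.03^1 = 0.109521
C(4,4)·0.97^4·0.03^0 = 0.885293
Sum = 0.9999

0.9999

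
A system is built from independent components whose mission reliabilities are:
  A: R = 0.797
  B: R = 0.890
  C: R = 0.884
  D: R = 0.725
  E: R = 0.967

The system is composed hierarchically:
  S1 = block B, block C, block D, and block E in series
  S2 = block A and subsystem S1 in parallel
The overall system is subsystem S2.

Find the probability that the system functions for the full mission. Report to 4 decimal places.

Series (B, C, D, and E): 0.890000 × 0.884000 × 0.725000 × 0.967000 = 0.551578
Parallel (A and [0.551578]): 1 − (1 − 0.797000)(1 − 0.551578) = 0.9090

0.9090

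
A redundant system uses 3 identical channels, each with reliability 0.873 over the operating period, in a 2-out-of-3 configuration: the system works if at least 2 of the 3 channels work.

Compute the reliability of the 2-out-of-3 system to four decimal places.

R = Σ_{i=2}^{3} C(3,i) p^i (1−p)^{3−i} with p = 0.873
C(3,2)·0.873^2·0.127^1 = 0.290371
C(3,3)·0.873^3·0.127^0 = 0.665339
Sum = 0.9557

0.9557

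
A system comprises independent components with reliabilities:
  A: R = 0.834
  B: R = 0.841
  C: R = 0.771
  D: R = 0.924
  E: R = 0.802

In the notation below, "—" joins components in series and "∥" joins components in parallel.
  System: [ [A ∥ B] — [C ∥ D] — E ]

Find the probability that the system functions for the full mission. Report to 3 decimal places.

Parallel (A and B): 1 − (1 − 0.83400)(1 − 0.84100) = 0.97361
Parallel (C and D): 1 − (1 − 0.77100)(1 − 0.92400) = 0.98260
Series ([0.97361], [0.98260], and E): 0.97361 × 0.98260 × 0.80200 = 0.767

0.767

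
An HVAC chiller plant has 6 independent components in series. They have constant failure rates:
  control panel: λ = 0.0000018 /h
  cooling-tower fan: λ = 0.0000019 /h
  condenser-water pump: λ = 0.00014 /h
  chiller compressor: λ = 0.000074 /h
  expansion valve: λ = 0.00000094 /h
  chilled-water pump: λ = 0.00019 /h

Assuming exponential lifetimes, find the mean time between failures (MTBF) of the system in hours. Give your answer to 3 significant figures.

Series of exponential components: λ_sys = Σ λ_i
λ_sys = 0.0000018 + 0.0000019 + 0.00014 + 0.000074 + 0.00000094 + 0.00019 = 4.0864e-04 /h
MTBF = 1 / λ_sys = 2450 h

2450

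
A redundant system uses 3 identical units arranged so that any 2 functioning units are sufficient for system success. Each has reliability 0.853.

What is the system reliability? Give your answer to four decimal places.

0.9415

R = Σ_{i=2}^{3} C(3,i) p^i (1−p)^{3−i} with p = 0.853
C(3,2)·0.853^2·0.147^1 = 0.320876
C(3,3)·0.853^3·0.147^0 = 0.620650
Sum = 0.9415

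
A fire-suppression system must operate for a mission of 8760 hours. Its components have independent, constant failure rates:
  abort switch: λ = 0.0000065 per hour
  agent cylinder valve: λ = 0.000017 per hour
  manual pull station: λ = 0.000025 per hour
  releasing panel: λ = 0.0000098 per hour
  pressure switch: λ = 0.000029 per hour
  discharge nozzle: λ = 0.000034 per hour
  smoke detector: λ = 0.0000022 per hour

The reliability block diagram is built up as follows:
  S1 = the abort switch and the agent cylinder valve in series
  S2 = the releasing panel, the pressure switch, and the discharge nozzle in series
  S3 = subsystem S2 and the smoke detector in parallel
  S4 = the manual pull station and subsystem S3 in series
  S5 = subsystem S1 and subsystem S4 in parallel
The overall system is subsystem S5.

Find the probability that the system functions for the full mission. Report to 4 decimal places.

R(abort switch) = exp(−0.0000065 × 8760) = 0.944651
R(agent cylinder valve) = exp(−0.000017 × 8760) = 0.861638
R(manual pull station) = exp(−0.000025 × 8760) = 0.803322
R(releasing panel) = exp(−0.0000098 × 8760) = 0.917734
R(pressure switch) = exp(−0.000029 × 8760) = 0.775661
R(discharge nozzle) = exp(−0.000034 × 8760) = 0.742420
R(smoke detector) = exp(−0.0000022 × 8760) = 0.980913
Series (abort switch and agent cylinder valve): 0.944651 × 0.861638 = 0.813947
Series (releasing panel, pressure switch, and discharge nozzle): 0.917734 × 0.775661 × 0.742420 = 0.528492
Parallel ([0.528492] and smoke detector): 1 − (1 − 0.528492)(1 − 0.980913) = 0.991000
Series (manual pull station and [0.991000]): 0.803322 × 0.991000 = 0.796092
Parallel ([0.813947] and [0.796092]): 1 − (1 − 0.813947)(1 − 0.796092) = 0.9621

0.9621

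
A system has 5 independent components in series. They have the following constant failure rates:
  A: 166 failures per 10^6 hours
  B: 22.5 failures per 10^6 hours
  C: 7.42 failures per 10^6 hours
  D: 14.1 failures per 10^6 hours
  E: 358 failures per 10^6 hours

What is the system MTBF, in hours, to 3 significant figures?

1760

Series of exponential components: λ_sys = Σ λ_i
λ_sys = 0.000166 + 0.0000225 + 0.00000742 + 0.0000141 + 0.000358 = 5.6802e-04 /h
MTBF = 1 / λ_sys = 1760 h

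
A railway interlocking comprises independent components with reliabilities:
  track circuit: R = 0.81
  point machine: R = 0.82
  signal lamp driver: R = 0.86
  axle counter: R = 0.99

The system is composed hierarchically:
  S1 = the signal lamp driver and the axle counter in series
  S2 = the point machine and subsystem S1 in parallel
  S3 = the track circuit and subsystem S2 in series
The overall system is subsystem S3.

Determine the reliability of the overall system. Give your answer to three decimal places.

Series (signal lamp driver and axle counter): 0.86000 × 0.99000 = 0.85140
Parallel (point machine and [0.85140]): 1 − (1 − 0.82000)(1 − 0.85140) = 0.97325
Series (track circuit and [0.97325]): 0.81000 × 0.97325 = 0.788

0.788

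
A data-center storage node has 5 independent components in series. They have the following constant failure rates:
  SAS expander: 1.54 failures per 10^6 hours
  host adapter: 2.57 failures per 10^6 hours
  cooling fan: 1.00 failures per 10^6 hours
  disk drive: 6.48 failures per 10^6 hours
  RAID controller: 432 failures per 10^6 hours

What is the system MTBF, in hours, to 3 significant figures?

2250

Series of exponential components: λ_sys = Σ λ_i
λ_sys = 0.00000154 + 0.00000257 + 0.00000100 + 0.00000648 + 0.000432 = 4.4359e-04 /h
MTBF = 1 / λ_sys = 2250 h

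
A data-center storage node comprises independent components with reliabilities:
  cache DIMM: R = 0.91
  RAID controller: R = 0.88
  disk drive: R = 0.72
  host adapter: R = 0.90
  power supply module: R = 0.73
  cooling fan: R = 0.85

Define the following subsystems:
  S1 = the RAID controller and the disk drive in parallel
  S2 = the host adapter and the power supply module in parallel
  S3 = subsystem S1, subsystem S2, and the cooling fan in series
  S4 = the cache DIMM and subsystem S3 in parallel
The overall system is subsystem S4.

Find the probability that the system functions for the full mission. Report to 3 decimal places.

0.982

Parallel (RAID controller and disk drive): 1 − (1 − 0.88000)(1 − 0.72000) = 0.96640
Parallel (host adapter and power supply module): 1 − (1 − 0.90000)(1 − 0.73000) = 0.97300
Series ([0.96640], [0.97300], and cooling fan): 0.96640 × 0.97300 × 0.85000 = 0.79926
Parallel (cache DIMM and [0.79926]): 1 − (1 − 0.91000)(1 − 0.79926) = 0.982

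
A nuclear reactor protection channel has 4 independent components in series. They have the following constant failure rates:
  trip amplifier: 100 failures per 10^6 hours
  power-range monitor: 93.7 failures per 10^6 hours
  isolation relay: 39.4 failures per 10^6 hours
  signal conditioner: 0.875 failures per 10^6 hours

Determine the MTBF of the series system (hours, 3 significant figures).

Series of exponential components: λ_sys = Σ λ_i
λ_sys = 0.000100 + 0.0000937 + 0.0000394 + 0.000000875 = 2.3398e-04 /h
MTBF = 1 / λ_sys = 4270 h

4270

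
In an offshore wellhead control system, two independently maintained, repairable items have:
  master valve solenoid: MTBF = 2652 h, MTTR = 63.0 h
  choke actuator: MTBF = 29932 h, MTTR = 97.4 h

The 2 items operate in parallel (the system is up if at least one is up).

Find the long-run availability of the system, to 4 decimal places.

0.9999

A(master valve solenoid) = MTBF/(MTBF+MTTR) = 2652/(2652+63.0) = 0.976796
A(choke actuator) = MTBF/(MTBF+MTTR) = 29932/(29932+97.4) = 0.996757
Parallel availability: 1 − (1 − 0.976796)(1 − 0.996757) = 0.9999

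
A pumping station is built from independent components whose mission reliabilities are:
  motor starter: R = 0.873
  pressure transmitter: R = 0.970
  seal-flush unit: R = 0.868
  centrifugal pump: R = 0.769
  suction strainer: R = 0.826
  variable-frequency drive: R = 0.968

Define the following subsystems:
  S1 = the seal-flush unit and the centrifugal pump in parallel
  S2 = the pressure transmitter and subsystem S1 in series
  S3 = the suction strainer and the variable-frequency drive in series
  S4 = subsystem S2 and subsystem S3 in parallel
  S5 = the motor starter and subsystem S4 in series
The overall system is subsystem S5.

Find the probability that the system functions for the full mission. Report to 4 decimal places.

0.8626

Parallel (seal-flush unit and centrifugal pump): 1 − (1 − 0.868000)(1 − 0.769000) = 0.969508
Series (pressure transmitter and [0.969508]): 0.970000 × 0.969508 = 0.940423
Series (suction strainer and variable-frequency drive): 0.826000 × 0.968000 = 0.799568
Parallel ([0.940423] and [0.799568]): 1 − (1 − 0.940423)(1 − 0.799568) = 0.988059
Series (motor starter and [0.988059]): 0.873000 × 0.988059 = 0.8626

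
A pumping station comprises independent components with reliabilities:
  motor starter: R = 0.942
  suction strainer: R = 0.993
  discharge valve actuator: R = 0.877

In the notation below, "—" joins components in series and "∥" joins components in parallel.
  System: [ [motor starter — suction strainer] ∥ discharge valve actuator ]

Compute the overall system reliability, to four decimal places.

0.9921

Series (motor starter and suction strainer): 0.942000 × 0.993000 = 0.935406
Parallel ([0.935406] and discharge valve actuator): 1 − (1 − 0.935406)(1 − 0.877000) = 0.9921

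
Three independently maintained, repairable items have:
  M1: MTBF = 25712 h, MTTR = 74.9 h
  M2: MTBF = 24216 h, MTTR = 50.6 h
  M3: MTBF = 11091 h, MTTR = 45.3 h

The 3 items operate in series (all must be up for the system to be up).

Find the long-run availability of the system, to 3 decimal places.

A(M1) = MTBF/(MTBF+MTTR) = 25712/(25712+74.9) = 0.997095
A(M2) = MTBF/(MTBF+MTTR) = 24216/(24216+50.6) = 0.997915
A(M3) = MTBF/(MTBF+MTTR) = 11091/(11091+45.3) = 0.995932
Series availability: 0.997095 × 0.997915 × 0.995932 = 0.991

0.991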